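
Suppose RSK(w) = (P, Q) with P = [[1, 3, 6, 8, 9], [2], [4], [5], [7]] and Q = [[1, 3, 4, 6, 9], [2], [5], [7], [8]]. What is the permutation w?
7 2 5 6 4 8 3 1 9

Reverse the RSK construction: for i from n down to 1, find the cell of Q containing i, remove the entry at that cell from P, and reverse-bump it up through P; the value ejected from row 1 is w(i).

Step i=9: Q has 9 at row 1, column 5; remove that cell from P, ejecting 9. So w(9) = 9. P is now [[1, 3, 6, 8], [2], [4], [5], [7]].
Step i=8: Q has 8 at row 5, column 1; remove 7 from row 5 of P and reverse-bump: 7 enters row 4 and ejects 5; 5 enters row 3 and ejects 4; 4 enters row 2 and ejects 2; 2 enters row 1 and ejects 1. So w(8) = 1. P is now [[2, 3, 6, 8], [4], [5], [7]].
Step i=7: Q has 7 at row 4, column 1; remove 7 from row 4 of P and reverse-bump: 7 enters row 3 and ejects 5; 5 enters row 2 and ejects 4; 4 enters row 1 and ejects 3. So w(7) = 3. P is now [[2, 4, 6, 8], [5], [7]].
Step i=6: Q has 6 at row 1, column 4; remove that cell from P, ejecting 8. So w(6) = 8. P is now [[2, 4, 6], [5], [7]].
Step i=5: Q has 5 at row 3, column 1; remove 7 from row 3 of P and reverse-bump: 7 enters row 2 and ejects 5; 5 enters row 1 and ejects 4. So w(5) = 4. P is now [[2, 5, 6], [7]].
Step i=4: Q has 4 at row 1, column 3; remove that cell from P, ejecting 6. So w(4) = 6. P is now [[2, 5], [7]].
Step i=3: Q has 3 at row 1, column 2; remove that cell from P, ejecting 5. So w(3) = 5. P is now [[2], [7]].
Step i=2: Q has 2 at row 2, column 1; remove 7 from row 2 of P and reverse-bump: 7 enters row 1 and ejects 2. So w(2) = 2. P is now [[7]].
Step i=1: Q has 1 at row 1, column 1; remove that cell from P, ejecting 7. So w(1) = 7. P is now [].

So w = 7 2 5 6 4 8 3 1 9.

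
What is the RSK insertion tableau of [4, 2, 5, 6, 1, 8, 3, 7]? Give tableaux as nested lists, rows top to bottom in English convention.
Insert 4: appended to row 1. P = [[4]].
Insert 2: 2 bumps 4 from row 1; 4 starts row 2. P = [[2], [4]].
Insert 5: appended to row 1. P = [[2, 5], [4]].
Insert 6: appended to row 1. P = [[2, 5, 6], [4]].
Insert 1: 1 bumps 2 from row 1; 2 bumps 4 from row 2; 4 starts row 3. P = [[1, 5, 6], [2], [4]].
Insert 8: appended to row 1. P = [[1, 5, 6, 8], [2], [4]].
Insert 3: 3 bumps 5 from row 1; 5 appends to row 2. P = [[1, 3, 6, 8], [2, 5], [4]].
Insert 7: 7 bumps 8 from row 1; 8 appends to row 2. P = [[1, 3, 6, 7], [2, 5, 8], [4]].

So P = [[1, 3, 6, 7], [2, 5, 8], [4]].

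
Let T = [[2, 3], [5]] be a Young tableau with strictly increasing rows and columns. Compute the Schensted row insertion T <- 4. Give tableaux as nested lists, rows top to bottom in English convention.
4 is larger than every entry of row 1, so it is appended to row 1. The new tableau is [[2, 3, 4], [5]].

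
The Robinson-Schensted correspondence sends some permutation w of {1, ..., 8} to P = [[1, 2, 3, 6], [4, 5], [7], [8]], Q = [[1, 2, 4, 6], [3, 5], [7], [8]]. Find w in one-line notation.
Reverse the RSK construction: for i from n down to 1, find the cell of Q containing i, remove the entry at that cell from P, and reverse-bump it up through P; the value ejected from row 1 is w(i).

Step i=8: Q has 8 at row 4, column 1; remove 8 from row 4 of P and reverse-bump: 8 enters row 3 and ejects 7; 7 enters row 2 and ejects 5; 5 enters row 1 and ejects 3. So w(8) = 3. P is now [[1, 2, 5, 6], [4, 7], [8]].
Step i=7: Q has 7 at row 3, column 1; remove 8 from row 3 of P and reverse-bump: 8 enters row 2 and ejects 7; 7 enters row 1 and ejects 6. So w(7) = 6. P is now [[1, 2, 5, 7], [4, 8]].
Step i=6: Q has 6 at row 1, column 4; remove that cell from P, ejecting 7. So w(6) = 7. P is now [[1, 2, 5], [4, 8]].
Step i=5: Q has 5 at row 2, column 2; remove 8 from row 2 of P and reverse-bump: 8 enters row 1 and ejects 5. So w(5) = 5. P is now [[1, 2, 8], [4]].
Step i=4: Q has 4 at row 1, column 3; remove that cell from P, ejecting 8. So w(4) = 8. P is now [[1, 2], [4]].
Step i=3: Q has 3 at row 2, column 1; remove 4 from row 2 of P and reverse-bump: 4 enters row 1 and ejects 2. So w(3) = 2. P is now [[1, 4]].
Step i=2: Q has 2 at row 1, column 2; remove that cell from P, ejecting 4. So w(2) = 4. P is now [[1]].
Step i=1: Q has 1 at row 1, column 1; remove that cell from P, ejecting 1. So w(1) = 1. P is now [].

So w = 1 4 2 8 5 7 6 3.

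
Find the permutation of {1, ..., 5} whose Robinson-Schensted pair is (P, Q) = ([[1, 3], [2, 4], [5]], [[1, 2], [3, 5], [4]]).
Reverse the RSK construction: for i from n down to 1, find the cell of Q containing i, remove the entry at that cell from P, and reverse-bump it up through P; the value ejected from row 1 is w(i).

Step i=5: Q has 5 at row 2, column 2; remove 4 from row 2 of P and reverse-bump: 4 enters row 1 and ejects 3. So w(5) = 3. P is now [[1, 4], [2], [5]].
Step i=4: Q has 4 at row 3, column 1; remove 5 from row 3 of P and reverse-bump: 5 enters row 2 and ejects 2; 2 enters row 1 and ejects 1. So w(4) = 1. P is now [[2, 4], [5]].
Step i=3: Q has 3 at row 2, column 1; remove 5 from row 2 of P and reverse-bump: 5 enters row 1 and ejects 4. So w(3) = 4. P is now [[2, 5]].
Step i=2: Q has 2 at row 1, column 2; remove that cell from P, ejecting 5. So w(2) = 5. P is now [[2]].
Step i=1: Q has 1 at row 1, column 1; remove that cell from P, ejecting 2. So w(1) = 2. P is now [].

So w = 2 5 4 1 3.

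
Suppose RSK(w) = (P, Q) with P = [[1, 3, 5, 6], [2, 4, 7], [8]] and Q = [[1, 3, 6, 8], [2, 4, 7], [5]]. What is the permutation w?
2 1 8 4 3 7 5 6

Reverse the RSK construction: for i from n down to 1, find the cell of Q containing i, remove the entry at that cell from P, and reverse-bump it up through P; the value ejected from row 1 is w(i).

Step i=8: Q has 8 at row 1, column 4; remove that cell from P, ejecting 6. So w(8) = 6. P is now [[1, 3, 5], [2, 4, 7], [8]].
Step i=7: Q has 7 at row 2, column 3; remove 7 from row 2 of P and reverse-bump: 7 enters row 1 and ejects 5. So w(7) = 5. P is now [[1, 3, 7], [2, 4], [8]].
Step i=6: Q has 6 at row 1, column 3; remove that cell from P, ejecting 7. So w(6) = 7. P is now [[1, 3], [2, 4], [8]].
Step i=5: Q has 5 at row 3, column 1; remove 8 from row 3 of P and reverse-bump: 8 enters row 2 and ejects 4; 4 enters row 1 and ejects 3. So w(5) = 3. P is now [[1, 4], [2, 8]].
Step i=4: Q has 4 at row 2, column 2; remove 8 from row 2 of P and reverse-bump: 8 enters row 1 and ejects 4. So w(4) = 4. P is now [[1, 8], [2]].
Step i=3: Q has 3 at row 1, column 2; remove that cell from P, ejecting 8. So w(3) = 8. P is now [[1], [2]].
Step i=2: Q has 2 at row 2, column 1; remove 2 from row 2 of P and reverse-bump: 2 enters row 1 and ejects 1. So w(2) = 1. P is now [[2]].
Step i=1: Q has 1 at row 1, column 1; remove that cell from P, ejecting 2. So w(1) = 2. P is now [].

So w = 2 1 8 4 3 7 5 6.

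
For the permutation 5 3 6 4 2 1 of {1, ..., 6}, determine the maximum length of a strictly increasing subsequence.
2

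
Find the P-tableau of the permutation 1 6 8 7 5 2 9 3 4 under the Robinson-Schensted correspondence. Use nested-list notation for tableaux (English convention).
After inserting 1: P = [[1]].
After inserting 6: P = [[1, 6]].
After inserting 8: P = [[1, 6, 8]].
After inserting 7: P = [[1, 6, 7], [8]].
After inserting 5: P = [[1, 5, 7], [6], [8]].
After inserting 2: P = [[1, 2, 7], [5], [6], [8]].
After inserting 9: P = [[1, 2, 7, 9], [5], [6], [8]].
After inserting 3: P = [[1, 2, 3, 9], [5, 7], [6], [8]].
After inserting 4: P = [[1, 2, 3, 4], [5, 7, 9], [6], [8]].

So P = [[1, 2, 3, 4], [5, 7, 9], [6], [8]].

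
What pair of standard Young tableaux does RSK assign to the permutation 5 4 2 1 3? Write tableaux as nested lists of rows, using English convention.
P = [[1, 3], [2], [4], [5]], Q = [[1, 5], [2], [3], [4]]

Insert each entry of the permutation into P by Schensted row insertion, recording in Q the position of each new cell.

Insert 5: appended to row 1. P = [[5]].
Insert 4: 4 bumps 5 from row 1; 5 starts row 2. P = [[4], [5]].
Insert 2: 2 bumps 4 from row 1; 4 bumps 5 from row 2; 5 starts row 3. P = [[2], [4], [5]].
Insert 1: 1 bumps 2 from row 1; 2 bumps 4 from row 2; 4 bumps 5 from row 3; 5 starts row 4. P = [[1], [2], [4], [5]].
Insert 3: appended to row 1. P = [[1, 3], [2], [4], [5]].

So P = [[1, 3], [2], [4], [5]], Q = [[1, 5], [2], [3], [4]].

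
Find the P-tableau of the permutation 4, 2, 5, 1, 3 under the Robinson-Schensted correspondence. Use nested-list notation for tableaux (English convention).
After inserting 4: P = [[4]].
After inserting 2: P = [[2], [4]].
After inserting 5: P = [[2, 5], [4]].
After inserting 1: P = [[1, 5], [2], [4]].
After inserting 3: P = [[1, 3], [2, 5], [4]].

So P = [[1, 3], [2, 5], [4]].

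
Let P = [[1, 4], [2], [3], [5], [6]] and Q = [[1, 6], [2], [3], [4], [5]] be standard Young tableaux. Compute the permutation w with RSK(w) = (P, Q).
6 5 3 2 1 4

Reverse the RSK construction: for i from n down to 1, find the cell of Q containing i, remove the entry at that cell from P, and reverse-bump it up through P; the value ejected from row 1 is w(i).

Step i=6: Q has 6 at row 1, column 2; remove that cell from P, ejecting 4. So w(6) = 4. P is now [[1], [2], [3], [5], [6]].
Step i=5: Q has 5 at row 5, column 1; remove 6 from row 5 of P and reverse-bump: 6 enters row 4 and ejects 5; 5 enters row 3 and ejects 3; 3 enters row 2 and ejects 2; 2 enters row 1 and ejects 1. So w(5) = 1. P is now [[2], [3], [5], [6]].
Step i=4: Q has 4 at row 4, column 1; remove 6 from row 4 of P and reverse-bump: 6 enters row 3 and ejects 5; 5 enters row 2 and ejects 3; 3 enters row 1 and ejects 2. So w(4) = 2. P is now [[3], [5], [6]].
Step i=3: Q has 3 at row 3, column 1; remove 6 from row 3 of P and reverse-bump: 6 enters row 2 and ejects 5; 5 enters row 1 and ejects 3. So w(3) = 3. P is now [[5], [6]].
Step i=2: Q has 2 at row 2, column 1; remove 6 from row 2 of P and reverse-bump: 6 enters row 1 and ejects 5. So w(2) = 5. P is now [[6]].
Step i=1: Q has 1 at row 1, column 1; remove that cell from P, ejecting 6. So w(1) = 6. P is now [].

So w = 6 5 3 2 1 4.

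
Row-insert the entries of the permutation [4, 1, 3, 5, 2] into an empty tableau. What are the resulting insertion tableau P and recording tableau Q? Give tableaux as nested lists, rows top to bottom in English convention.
Insert each entry of the permutation into P by Schensted row insertion, recording in Q the position of each new cell.

Insert 4: appended to row 1. P = [[4]].
Insert 1: 1 bumps 4 from row 1; 4 starts row 2. P = [[1], [4]].
Insert 3: appended to row 1. P = [[1, 3], [4]].
Insert 5: appended to row 1. P = [[1, 3, 5], [4]].
Insert 2: 2 bumps 3 from row 1; 3 bumps 4 from row 2; 4 starts row 3. P = [[1, 2, 5], [3], [4]].

So P = [[1, 2, 5], [3], [4]], Q = [[1, 3, 4], [2], [5]].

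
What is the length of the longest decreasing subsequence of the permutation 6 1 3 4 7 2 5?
3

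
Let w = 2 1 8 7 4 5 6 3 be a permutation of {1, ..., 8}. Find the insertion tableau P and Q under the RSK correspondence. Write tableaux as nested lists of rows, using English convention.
Insert each entry of the permutation into P by Schensted row insertion, recording in Q the position of each new cell.

Insert 2: appended to row 1. P = [[2]].
Insert 1: 1 bumps 2 from row 1; 2 starts row 2. P = [[1], [2]].
Insert 8: appended to row 1. P = [[1, 8], [2]].
Insert 7: 7 bumps 8 from row 1; 8 appends to row 2. P = [[1, 7], [2, 8]].
Insert 4: 4 bumps 7 from row 1; 7 bumps 8 from row 2; 8 starts row 3. P = [[1, 4], [2, 7], [8]].
Insert 5: appended to row 1. P = [[1, 4, 5], [2, 7], [8]].
Insert 6: appended to row 1. P = [[1, 4, 5, 6], [2, 7], [8]].
Insert 3: 3 bumps 4 from row 1; 4 bumps 7 from row 2; 7 bumps 8 from row 3; 8 starts row 4. P = [[1, 3, 5, 6], [2, 4], [7], [8]].

So P = [[1, 3, 5, 6], [2, 4], [7], [8]], Q = [[1, 3, 6, 7], [2, 4], [5], [8]].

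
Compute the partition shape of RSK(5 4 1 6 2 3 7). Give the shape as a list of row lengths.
[4, 2, 1]

Row-insert each entry into an empty tableau.

After inserting 5: P = [[5]].
After inserting 4: P = [[4], [5]].
After inserting 1: P = [[1], [4], [5]].
After inserting 6: P = [[1, 6], [4], [5]].
After inserting 2: P = [[1, 2], [4, 6], [5]].
After inserting 3: P = [[1, 2, 3], [4, 6], [5]].
After inserting 7: P = [[1, 2, 3, 7], [4, 6], [5]].

The final insertion tableau P = [[1, 2, 3, 7], [4, 6], [5]] has shape [4, 2, 1].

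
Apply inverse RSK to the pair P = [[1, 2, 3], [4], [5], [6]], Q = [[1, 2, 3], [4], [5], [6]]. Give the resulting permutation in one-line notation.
1 2 6 5 4 3

Reverse RSK: for i = n, n-1, ..., 1, locate i in Q, remove the corresponding corner cell from P, and reverse-bump its entry up through P; the value ejected from row 1 is w(i).

So w = 1 2 6 5 4 3.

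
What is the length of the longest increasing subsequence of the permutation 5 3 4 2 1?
2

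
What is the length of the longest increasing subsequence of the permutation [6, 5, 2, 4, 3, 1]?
2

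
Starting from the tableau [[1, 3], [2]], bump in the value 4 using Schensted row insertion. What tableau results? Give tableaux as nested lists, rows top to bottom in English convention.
[[1, 3, 4], [2]]

4 is larger than every entry of row 1, so it is appended to row 1. The new tableau is [[1, 3, 4], [2]].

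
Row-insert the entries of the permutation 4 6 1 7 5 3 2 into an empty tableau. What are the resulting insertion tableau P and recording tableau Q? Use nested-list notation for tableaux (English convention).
P = [[1, 2, 7], [3, 5], [4], [6]], Q = [[1, 2, 4], [3, 5], [6], [7]]

Insert each entry of the permutation into P by Schensted row insertion, recording in Q the position of each new cell.

After inserting 4: P = [[4]].
After inserting 6: P = [[4, 6]].
After inserting 1: P = [[1, 6], [4]].
After inserting 7: P = [[1, 6, 7], [4]].
After inserting 5: P = [[1, 5, 7], [4, 6]].
After inserting 3: P = [[1, 3, 7], [4, 5], [6]].
After inserting 2: P = [[1, 2, 7], [3, 5], [4], [6]].

So P = [[1, 2, 7], [3, 5], [4], [6]], Q = [[1, 2, 4], [3, 5], [6], [7]].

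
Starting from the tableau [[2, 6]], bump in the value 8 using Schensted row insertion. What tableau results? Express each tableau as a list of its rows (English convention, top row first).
[[2, 6, 8]]

8 is larger than every entry of row 1, so it is appended to row 1. The new tableau is [[2, 6, 8]].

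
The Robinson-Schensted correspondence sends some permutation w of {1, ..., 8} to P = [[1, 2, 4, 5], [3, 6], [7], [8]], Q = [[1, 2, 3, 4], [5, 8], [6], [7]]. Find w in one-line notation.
1 3 4 8 7 6 2 5

Reverse the RSK construction: for i from n down to 1, find the cell of Q containing i, remove the entry at that cell from P, and reverse-bump it up through P; the value ejected from row 1 is w(i).

Step i=8: Q has 8 at row 2, column 2; remove 6 from row 2 of P and reverse-bump: 6 enters row 1 and ejects 5. So w(8) = 5. P is now [[1, 2, 4, 6], [3], [7], [8]].
Step i=7: Q has 7 at row 4, column 1; remove 8 from row 4 of P and reverse-bump: 8 enters row 3 and ejects 7; 7 enters row 2 and ejects 3; 3 enters row 1 and ejects 2. So w(7) = 2. P is now [[1, 3, 4, 6], [7], [8]].
Step i=6: Q has 6 at row 3, column 1; remove 8 from row 3 of P and reverse-bump: 8 enters row 2 and ejects 7; 7 enters row 1 and ejects 6. So w(6) = 6. P is now [[1, 3, 4, 7], [8]].
Step i=5: Q has 5 at row 2, column 1; remove 8 from row 2 of P and reverse-bump: 8 enters row 1 and ejects 7. So w(5) = 7. P is now [[1, 3, 4, 8]].
Step i=4: Q has 4 at row 1, column 4; remove that cell from P, ejecting 8. So w(4) = 8. P is now [[1, 3, 4]].
Step i=3: Q has 3 at row 1, column 3; remove that cell from P, ejecting 4. So w(3) = 4. P is now [[1, 3]].
Step i=2: Q has 2 at row 1, column 2; remove that cell from P, ejecting 3. So w(2) = 3. P is now [[1]].
Step i=1: Q has 1 at row 1, column 1; remove that cell from P, ejecting 1. So w(1) = 1. P is now [].

So w = 1 3 4 8 7 6 2 5.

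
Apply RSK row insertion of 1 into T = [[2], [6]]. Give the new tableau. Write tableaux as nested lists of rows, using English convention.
In row 1, 1 replaces 2 (the leftmost entry greater than 1); 2 is bumped to row 2. In row 2, 2 replaces 6 (the leftmost entry greater than 2); 6 is bumped to row 3. 6 starts a new row 3. The new tableau is [[1], [2], [6]].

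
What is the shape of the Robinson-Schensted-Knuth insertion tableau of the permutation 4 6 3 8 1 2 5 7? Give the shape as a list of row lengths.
[4, 3, 1]

Row-insert each entry into an empty tableau.

After inserting 4: P = [[4]].
After inserting 6: P = [[4, 6]].
After inserting 3: P = [[3, 6], [4]].
After inserting 8: P = [[3, 6, 8], [4]].
After inserting 1: P = [[1, 6, 8], [3], [4]].
After inserting 2: P = [[1, 2, 8], [3, 6], [4]].
After inserting 5: P = [[1, 2, 5], [3, 6, 8], [4]].
After inserting 7: P = [[1, 2, 5, 7], [3, 6, 8], [4]].

The final insertion tableau P = [[1, 2, 5, 7], [3, 6, 8], [4]] has shape [4, 3, 1].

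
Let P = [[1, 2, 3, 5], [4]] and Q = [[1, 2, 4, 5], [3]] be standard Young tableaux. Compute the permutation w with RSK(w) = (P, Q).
Reverse RSK: for i = n, n-1, ..., 1, locate i in Q, remove the corresponding corner cell from P, and reverse-bump its entry up through P; the value ejected from row 1 is w(i).

So w = 1 4 2 3 5.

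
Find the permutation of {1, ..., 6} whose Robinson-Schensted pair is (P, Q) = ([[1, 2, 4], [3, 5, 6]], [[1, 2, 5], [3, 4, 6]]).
3 5 1 2 6 4

Reverse the RSK construction: for i from n down to 1, find the cell of Q containing i, remove the entry at that cell from P, and reverse-bump it up through P; the value ejected from row 1 is w(i).

Step i=6: Q has 6 at row 2, column 3; remove 6 from row 2 of P and reverse-bump: 6 enters row 1 and ejects 4. So w(6) = 4. P is now [[1, 2, 6], [3, 5]].
Step i=5: Q has 5 at row 1, column 3; remove that cell from P, ejecting 6. So w(5) = 6. P is now [[1, 2], [3, 5]].
Step i=4: Q has 4 at row 2, column 2; remove 5 from row 2 of P and reverse-bump: 5 enters row 1 and ejects 2. So w(4) = 2. P is now [[1, 5], [3]].
Step i=3: Q has 3 at row 2, column 1; remove 3 from row 2 of P and reverse-bump: 3 enters row 1 and ejects 1. So w(3) = 1. P is now [[3, 5]].
Step i=2: Q has 2 at row 1, column 2; remove that cell from P, ejecting 5. So w(2) = 5. P is now [[3]].
Step i=1: Q has 1 at row 1, column 1; remove that cell from P, ejecting 3. So w(1) = 3. P is now [].

So w = 3 5 1 2 6 4.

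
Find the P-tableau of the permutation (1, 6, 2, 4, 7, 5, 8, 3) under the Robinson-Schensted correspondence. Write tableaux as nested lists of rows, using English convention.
P = [[1, 2, 3, 5, 8], [4, 7], [6]]

Insert 1: appended to row 1. P = [[1]].
Insert 6: appended to row 1. P = [[1, 6]].
Insert 2: 2 bumps 6 from row 1; 6 starts row 2. P = [[1, 2], [6]].
Insert 4: appended to row 1. P = [[1, 2, 4], [6]].
Insert 7: appended to row 1. P = [[1, 2, 4, 7], [6]].
Insert 5: 5 bumps 7 from row 1; 7 appends to row 2. P = [[1, 2, 4, 5], [6, 7]].
Insert 8: appended to row 1. P = [[1, 2, 4, 5, 8], [6, 7]].
Insert 3: 3 bumps 4 from row 1; 4 bumps 6 from row 2; 6 starts row 3. P = [[1, 2, 3, 5, 8], [4, 7], [6]].

So P = [[1, 2, 3, 5, 8], [4, 7], [6]].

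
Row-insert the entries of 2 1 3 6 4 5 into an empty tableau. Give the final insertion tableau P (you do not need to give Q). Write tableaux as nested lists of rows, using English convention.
P = [[1, 3, 4, 5], [2, 6]]

Insert 2: appended to row 1. P = [[2]].
Insert 1: 1 bumps 2 from row 1; 2 starts row 2. P = [[1], [2]].
Insert 3: appended to row 1. P = [[1, 3], [2]].
Insert 6: appended to row 1. P = [[1, 3, 6], [2]].
Insert 4: 4 bumps 6 from row 1; 6 appends to row 2. P = [[1, 3, 4], [2, 6]].
Insert 5: appended to row 1. P = [[1, 3, 4, 5], [2, 6]].

So P = [[1, 3, 4, 5], [2, 6]].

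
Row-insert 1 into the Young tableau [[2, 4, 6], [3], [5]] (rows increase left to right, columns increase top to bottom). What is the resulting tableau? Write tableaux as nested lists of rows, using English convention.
[[1, 4, 6], [2], [3], [5]]

In row 1, 1 replaces 2 (the leftmost entry greater than 1); 2 is bumped to row 2. In row 2, 2 replaces 3 (the leftmost entry greater than 2); 3 is bumped to row 3. In row 3, 3 replaces 5 (the leftmost entry greater than 3); 5 is bumped to row 4. 5 starts a new row 4. The new tableau is [[1, 4, 6], [2], [3], [5]].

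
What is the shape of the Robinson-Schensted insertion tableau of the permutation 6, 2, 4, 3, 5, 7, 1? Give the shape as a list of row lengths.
RSK row insertion gives P = [[1, 3, 5, 7], [2], [4], [6]], which has shape [4, 1, 1, 1].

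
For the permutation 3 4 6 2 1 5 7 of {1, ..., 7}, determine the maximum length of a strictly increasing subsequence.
4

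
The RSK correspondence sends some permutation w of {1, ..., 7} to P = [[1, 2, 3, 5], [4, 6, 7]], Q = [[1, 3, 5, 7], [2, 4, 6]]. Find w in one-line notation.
4 1 6 2 7 3 5

Reverse the RSK construction: for i from n down to 1, find the cell of Q containing i, remove the entry at that cell from P, and reverse-bump it up through P; the value ejected from row 1 is w(i).

Step i=7: Q has 7 at row 1, column 4; remove that cell from P, ejecting 5. So w(7) = 5. P is now [[1, 2, 3], [4, 6, 7]].
Step i=6: Q has 6 at row 2, column 3; remove 7 from row 2 of P and reverse-bump: 7 enters row 1 and ejects 3. So w(6) = 3. P is now [[1, 2, 7], [4, 6]].
Step i=5: Q has 5 at row 1, column 3; remove that cell from P, ejecting 7. So w(5) = 7. P is now [[1, 2], [4, 6]].
Step i=4: Q has 4 at row 2, column 2; remove 6 from row 2 of P and reverse-bump: 6 enters row 1 and ejects 2. So w(4) = 2. P is now [[1, 6], [4]].
Step i=3: Q has 3 at row 1, column 2; remove that cell from P, ejecting 6. So w(3) = 6. P is now [[1], [4]].
Step i=2: Q has 2 at row 2, column 1; remove 4 from row 2 of P and reverse-bump: 4 enters row 1 and ejects 1. So w(2) = 1. P is now [[4]].
Step i=1: Q has 1 at row 1, column 1; remove that cell from P, ejecting 4. So w(1) = 4. P is now [].

So w = 4 1 6 2 7 3 5.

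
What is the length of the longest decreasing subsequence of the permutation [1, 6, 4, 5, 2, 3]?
3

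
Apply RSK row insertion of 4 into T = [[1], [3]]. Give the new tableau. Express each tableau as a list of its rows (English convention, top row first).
4 is larger than every entry of row 1, so it is appended to row 1. The new tableau is [[1, 4], [3]].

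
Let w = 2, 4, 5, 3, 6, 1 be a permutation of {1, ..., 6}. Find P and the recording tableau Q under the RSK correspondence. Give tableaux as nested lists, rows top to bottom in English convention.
Insert each entry of the permutation into P by Schensted row insertion, recording in Q the position of each new cell.

Insert 2: appended to row 1. P = [[2]].
Insert 4: appended to row 1. P = [[2, 4]].
Insert 5: appended to row 1. P = [[2, 4, 5]].
Insert 3: 3 bumps 4 from row 1; 4 starts row 2. P = [[2, 3, 5], [4]].
Insert 6: appended to row 1. P = [[2, 3, 5, 6], [4]].
Insert 1: 1 bumps 2 from row 1; 2 bumps 4 from row 2; 4 starts row 3. P = [[1, 3, 5, 6], [2], [4]].

So P = [[1, 3, 5, 6], [2], [4]], Q = [[1, 2, 3, 5], [4], [6]].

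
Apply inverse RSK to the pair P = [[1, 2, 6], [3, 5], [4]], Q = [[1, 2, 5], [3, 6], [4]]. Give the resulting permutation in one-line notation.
4 5 3 1 6 2

Reverse the RSK construction: for i from n down to 1, find the cell of Q containing i, remove the entry at that cell from P, and reverse-bump it up through P; the value ejected from row 1 is w(i).

Step i=6: Q has 6 at row 2, column 2; remove 5 from row 2 of P and reverse-bump: 5 enters row 1 and ejects 2. So w(6) = 2. P is now [[1, 5, 6], [3], [4]].
Step i=5: Q has 5 at row 1, column 3; remove that cell from P, ejecting 6. So w(5) = 6. P is now [[1, 5], [3], [4]].
Step i=4: Q has 4 at row 3, column 1; remove 4 from row 3 of P and reverse-bump: 4 enters row 2 and ejects 3; 3 enters row 1 and ejects 1. So w(4) = 1. P is now [[3, 5], [4]].
Step i=3: Q has 3 at row 2, column 1; remove 4 from row 2 of P and reverse-bump: 4 enters row 1 and ejects 3. So w(3) = 3. P is now [[4, 5]].
Step i=2: Q has 2 at row 1, column 2; remove that cell from P, ejecting 5. So w(2) = 5. P is now [[4]].
Step i=1: Q has 1 at row 1, column 1; remove that cell from P, ejecting 4. So w(1) = 4. P is now [].

So w = 4 5 3 1 6 2.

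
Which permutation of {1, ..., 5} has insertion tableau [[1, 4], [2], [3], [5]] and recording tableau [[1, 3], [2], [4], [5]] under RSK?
Reverse the RSK construction: for i from n down to 1, find the cell of Q containing i, remove the entry at that cell from P, and reverse-bump it up through P; the value ejected from row 1 is w(i).

Step i=5: Q has 5 at row 4, column 1; remove 5 from row 4 of P and reverse-bump: 5 enters row 3 and ejects 3; 3 enters row 2 and ejects 2; 2 enters row 1 and ejects 1. So w(5) = 1. P is now [[2, 4], [3], [5]].
Step i=4: Q has 4 at row 3, column 1; remove 5 from row 3 of P and reverse-bump: 5 enters row 2 and ejects 3; 3 enters row 1 and ejects 2. So w(4) = 2. P is now [[3, 4], [5]].
Step i=3: Q has 3 at row 1, column 2; remove that cell from P, ejecting 4. So w(3) = 4. P is now [[3], [5]].
Step i=2: Q has 2 at row 2, column 1; remove 5 from row 2 of P and reverse-bump: 5 enters row 1 and ejects 3. So w(2) = 3. P is now [[5]].
Step i=1: Q has 1 at row 1, column 1; remove that cell from P, ejecting 5. So w(1) = 5. P is now [].

So w = 5 3 4 2 1.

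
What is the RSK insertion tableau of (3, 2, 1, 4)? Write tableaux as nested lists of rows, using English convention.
Insert 3: appended to row 1. P = [[3]].
Insert 2: 2 bumps 3 from row 1; 3 starts row 2. P = [[2], [3]].
Insert 1: 1 bumps 2 from row 1; 2 bumps 3 from row 2; 3 starts row 3. P = [[1], [2], [3]].
Insert 4: appended to row 1. P = [[1, 4], [2], [3]].

So P = [[1, 4], [2], [3]].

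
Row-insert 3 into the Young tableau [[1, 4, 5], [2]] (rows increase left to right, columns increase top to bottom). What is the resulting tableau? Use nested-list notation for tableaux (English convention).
In row 1, 3 replaces 4 (the leftmost entry greater than 3); 4 is bumped to row 2. 4 is appended to row 2. The new tableau is [[1, 3, 5], [2, 4]].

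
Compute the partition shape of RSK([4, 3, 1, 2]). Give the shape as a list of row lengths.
RSK row insertion gives P = [[1, 2], [3], [4]], which has shape [2, 1, 1].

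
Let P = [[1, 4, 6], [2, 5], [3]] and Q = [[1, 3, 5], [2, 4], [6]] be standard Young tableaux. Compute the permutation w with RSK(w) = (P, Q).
Reverse the RSK construction: for i from n down to 1, find the cell of Q containing i, remove the entry at that cell from P, and reverse-bump it up through P; the value ejected from row 1 is w(i).

Step i=6: Q has 6 at row 3, column 1; remove 3 from row 3 of P and reverse-bump: 3 enters row 2 and ejects 2; 2 enters row 1 and ejects 1. So w(6) = 1. P is now [[2, 4, 6], [3, 5]].
Step i=5: Q has 5 at row 1, column 3; remove that cell from P, ejecting 6. So w(5) = 6. P is now [[2, 4], [3, 5]].
Step i=4: Q has 4 at row 2, column 2; remove 5 from row 2 of P and reverse-bump: 5 enters row 1 and ejects 4. So w(4) = 4. P is now [[2, 5], [3]].
Step i=3: Q has 3 at row 1, column 2; remove that cell from P, ejecting 5. So w(3) = 5. P is now [[2], [3]].
Step i=2: Q has 2 at row 2, column 1; remove 3 from row 2 of P and reverse-bump: 3 enters row 1 and ejects 2. So w(2) = 2. P is now [[3]].
Step i=1: Q has 1 at row 1, column 1; remove that cell from P, ejecting 3. So w(1) = 3. P is now [].

So w = 3 2 5 4 6 1.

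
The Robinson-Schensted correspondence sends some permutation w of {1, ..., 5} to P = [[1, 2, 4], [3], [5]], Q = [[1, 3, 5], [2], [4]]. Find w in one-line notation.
Reverse RSK: for i = n, n-1, ..., 1, locate i in Q, remove the corresponding corner cell from P, and reverse-bump its entry up through P; the value ejected from row 1 is w(i).

So w = 5 1 3 2 4.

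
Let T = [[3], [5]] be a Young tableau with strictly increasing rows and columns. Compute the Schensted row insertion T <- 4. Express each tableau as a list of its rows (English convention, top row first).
4 is larger than every entry of row 1, so it is appended to row 1. The new tableau is [[3, 4], [5]].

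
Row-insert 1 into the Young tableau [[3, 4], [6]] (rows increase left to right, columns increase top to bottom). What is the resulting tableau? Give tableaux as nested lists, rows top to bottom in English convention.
[[1, 4], [3], [6]]

In row 1, 1 replaces 3 (the leftmost entry greater than 1); 3 is bumped to row 2. In row 2, 3 replaces 6 (the leftmost entry greater than 3); 6 is bumped to row 3. 6 starts a new row 3. The new tableau is [[1, 4], [3], [6]].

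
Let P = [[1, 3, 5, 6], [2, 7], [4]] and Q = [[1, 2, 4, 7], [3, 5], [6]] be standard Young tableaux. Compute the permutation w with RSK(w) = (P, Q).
2 4 3 7 5 1 6

Reverse RSK: for i = n, n-1, ..., 1, locate i in Q, remove the corresponding corner cell from P, and reverse-bump its entry up through P; the value ejected from row 1 is w(i).

So w = 2 4 3 7 5 1 6.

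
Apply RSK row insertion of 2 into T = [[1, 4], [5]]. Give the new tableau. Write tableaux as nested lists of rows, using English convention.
In row 1, 2 replaces 4 (the leftmost entry greater than 2); 4 is bumped to row 2. In row 2, 4 replaces 5 (the leftmost entry greater than 4); 5 is bumped to row 3. 5 starts a new row 3. The new tableau is [[1, 2], [4], [5]].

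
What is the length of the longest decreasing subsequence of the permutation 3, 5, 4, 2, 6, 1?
4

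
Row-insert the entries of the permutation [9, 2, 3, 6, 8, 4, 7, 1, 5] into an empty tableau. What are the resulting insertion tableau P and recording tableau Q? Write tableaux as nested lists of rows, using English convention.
Insert each entry of the permutation into P by Schensted row insertion, recording in Q the position of each new cell.

Insert 9: appended to row 1. P = [[9]], Q = [[1]].
Insert 2: 2 bumps 9 from row 1; 9 starts row 2. P = [[2], [9]], Q = [[1], [2]].
Insert 3: appended to row 1. P = [[2, 3], [9]], Q = [[1, 3], [2]].
Insert 6: appended to row 1. P = [[2, 3, 6], [9]], Q = [[1, 3, 4], [2]].
Insert 8: appended to row 1. P = [[2, 3, 6, 8], [9]], Q = [[1, 3, 4, 5], [2]].
Insert 4: 4 bumps 6 from row 1; 6 bumps 9 from row 2; 9 starts row 3. P = [[2, 3, 4, 8], [6], [9]], Q = [[1, 3, 4, 5], [2], [6]].
Insert 7: 7 bumps 8 from row 1; 8 appends to row 2. P = [[2, 3, 4, 7], [6, 8], [9]], Q = [[1, 3, 4, 5], [2, 7], [6]].
Insert 1: 1 bumps 2 from row 1; 2 bumps 6 from row 2; 6 bumps 9 from row 3; 9 starts row 4. P = [[1, 3, 4, 7], [2, 8], [6], [9]], Q = [[1, 3, 4, 5], [2, 7], [6], [8]].
Insert 5: 5 bumps 7 from row 1; 7 bumps 8 from row 2; 8 appends to row 3. P = [[1, 3, 4, 5], [2, 7], [6, 8], [9]], Q = [[1, 3, 4, 5], [2, 7], [6, 9], [8]].

So P = [[1, 3, 4, 5], [2, 7], [6, 8], [9]], Q = [[1, 3, 4, 5], [2, 7], [6, 9], [8]].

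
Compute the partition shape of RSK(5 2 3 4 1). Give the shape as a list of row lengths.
[3, 1, 1]

Row-insert each entry into an empty tableau.

After inserting 5: P = [[5]].
After inserting 2: P = [[2], [5]].
After inserting 3: P = [[2, 3], [5]].
After inserting 4: P = [[2, 3, 4], [5]].
After inserting 1: P = [[1, 3, 4], [2], [5]].

The final insertion tableau P = [[1, 3, 4], [2], [5]] has shape [3, 1, 1].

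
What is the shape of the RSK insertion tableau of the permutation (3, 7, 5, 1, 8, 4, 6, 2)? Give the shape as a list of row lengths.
[3, 3, 1, 1]

Row-insert each entry into an empty tableau.

After inserting 3: P = [[3]].
After inserting 7: P = [[3, 7]].
After inserting 5: P = [[3, 5], [7]].
After inserting 1: P = [[1, 5], [3], [7]].
After inserting 8: P = [[1, 5, 8], [3], [7]].
After inserting 4: P = [[1, 4, 8], [3, 5], [7]].
After inserting 6: P = [[1, 4, 6], [3, 5, 8], [7]].
After inserting 2: P = [[1, 2, 6], [3, 4, 8], [5], [7]].

The final insertion tableau P = [[1, 2, 6], [3, 4, 8], [5], [7]] has shape [3, 3, 1, 1].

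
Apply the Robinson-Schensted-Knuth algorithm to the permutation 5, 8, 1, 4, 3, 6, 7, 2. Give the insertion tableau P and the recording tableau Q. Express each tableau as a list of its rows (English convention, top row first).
Insert each entry of the permutation into P by Schensted row insertion, recording in Q the position of each new cell.

After inserting 5: P = [[5]].
After inserting 8: P = [[5, 8]].
After inserting 1: P = [[1, 8], [5]].
After inserting 4: P = [[1, 4], [5, 8]].
After inserting 3: P = [[1, 3], [4, 8], [5]].
After inserting 6: P = [[1, 3, 6], [4, 8], [5]].
After inserting 7: P = [[1, 3, 6, 7], [4, 8], [5]].
After inserting 2: P = [[1, 2, 6, 7], [3, 8], [4], [5]].

So P = [[1, 2, 6, 7], [3, 8], [4], [5]], Q = [[1, 2, 6, 7], [3, 4], [5], [8]].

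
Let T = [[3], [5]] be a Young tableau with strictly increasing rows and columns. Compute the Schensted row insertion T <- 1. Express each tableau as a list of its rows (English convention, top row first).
[[1], [3], [5]]

In row 1, 1 replaces 3 (the leftmost entry greater than 1); 3 is bumped to row 2. In row 2, 3 replaces 5 (the leftmost entry greater than 3); 5 is bumped to row 3. 5 starts a new row 3. The new tableau is [[1], [3], [5]].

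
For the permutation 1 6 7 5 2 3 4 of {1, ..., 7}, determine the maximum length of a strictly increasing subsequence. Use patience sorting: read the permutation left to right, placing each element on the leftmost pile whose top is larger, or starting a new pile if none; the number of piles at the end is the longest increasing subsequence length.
1: new pile. tops = [1]
6: new pile. tops = [1, 6]
7: new pile. tops = [1, 6, 7]
5: onto pile 2 (replacing 6). tops = [1, 5, 7]
2: onto pile 2 (replacing 5). tops = [1, 2, 7]
3: onto pile 3 (replacing 7). tops = [1, 2, 3]
4: new pile. tops = [1, 2, 3, 4]

4 piles, so the longest increasing subsequence has length 4.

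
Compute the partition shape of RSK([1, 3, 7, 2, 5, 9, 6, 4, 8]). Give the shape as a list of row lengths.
[5, 3, 1]

Row-insert each entry into an empty tableau.

After inserting 1: P = [[1]].
After inserting 3: P = [[1, 3]].
After inserting 7: P = [[1, 3, 7]].
After inserting 2: P = [[1, 2, 7], [3]].
After inserting 5: P = [[1, 2, 5], [3, 7]].
After inserting 9: P = [[1, 2, 5, 9], [3, 7]].
After inserting 6: P = [[1, 2, 5, 6], [3, 7, 9]].
After inserting 4: P = [[1, 2, 4, 6], [3, 5, 9], [7]].
After inserting 8: P = [[1, 2, 4, 6, 8], [3, 5, 9], [7]].

The final insertion tableau P = [[1, 2, 4, 6, 8], [3, 5, 9], [7]] has shape [5, 3, 1].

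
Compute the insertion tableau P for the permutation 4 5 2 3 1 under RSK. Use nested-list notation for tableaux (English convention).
P = [[1, 3], [2, 5], [4]]

Insert 4: appended to row 1. P = [[4]].
Insert 5: appended to row 1. P = [[4, 5]].
Insert 2: 2 bumps 4 from row 1; 4 starts row 2. P = [[2, 5], [4]].
Insert 3: 3 bumps 5 from row 1; 5 appends to row 2. P = [[2, 3], [4, 5]].
Insert 1: 1 bumps 2 from row 1; 2 bumps 4 from row 2; 4 starts row 3. P = [[1, 3], [2, 5], [4]].

So P = [[1, 3], [2, 5], [4]].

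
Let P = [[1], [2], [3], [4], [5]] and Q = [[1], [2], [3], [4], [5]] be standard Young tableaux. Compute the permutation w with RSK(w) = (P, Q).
Reverse the RSK construction: for i from n down to 1, find the cell of Q containing i, remove the entry at that cell from P, and reverse-bump it up through P; the value ejected from row 1 is w(i).

Step i=5: Q has 5 at row 5, column 1; remove 5 from row 5 of P and reverse-bump: 5 enters row 4 and ejects 4; 4 enters row 3 and ejects 3; 3 enters row 2 and ejects 2; 2 enters row 1 and ejects 1. So w(5) = 1. P is now [[2], [3], [4], [5]].
Step i=4: Q has 4 at row 4, column 1; remove 5 from row 4 of P and reverse-bump: 5 enters row 3 and ejects 4; 4 enters row 2 and ejects 3; 3 enters row 1 and ejects 2. So w(4) = 2. P is now [[3], [4], [5]].
Step i=3: Q has 3 at row 3, column 1; remove 5 from row 3 of P and reverse-bump: 5 enters row 2 and ejects 4; 4 enters row 1 and ejects 3. So w(3) = 3. P is now [[4], [5]].
Step i=2: Q has 2 at row 2, column 1; remove 5 from row 2 of P and reverse-bump: 5 enters row 1 and ejects 4. So w(2) = 4. P is now [[5]].
Step i=1: Q has 1 at row 1, column 1; remove that cell from P, ejecting 5. So w(1) = 5. P is now [].

So w = 5 4 3 2 1.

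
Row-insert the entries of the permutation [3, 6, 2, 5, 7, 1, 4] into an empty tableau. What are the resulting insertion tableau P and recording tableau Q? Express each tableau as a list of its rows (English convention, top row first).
P = [[1, 4, 7], [2, 5], [3, 6]], Q = [[1, 2, 5], [3, 4], [6, 7]]

Insert each entry of the permutation into P by Schensted row insertion, recording in Q the position of each new cell.

After inserting 3: P = [[3]].
After inserting 6: P = [[3, 6]].
After inserting 2: P = [[2, 6], [3]].
After inserting 5: P = [[2, 5], [3, 6]].
After inserting 7: P = [[2, 5, 7], [3, 6]].
After inserting 1: P = [[1, 5, 7], [2, 6], [3]].
After inserting 4: P = [[1, 4, 7], [2, 5], [3, 6]].

So P = [[1, 4, 7], [2, 5], [3, 6]], Q = [[1, 2, 5], [3, 4], [6, 7]].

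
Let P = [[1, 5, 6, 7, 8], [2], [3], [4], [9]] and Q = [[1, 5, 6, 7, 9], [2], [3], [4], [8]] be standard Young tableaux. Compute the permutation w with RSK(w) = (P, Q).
Reverse the RSK construction: for i from n down to 1, find the cell of Q containing i, remove the entry at that cell from P, and reverse-bump it up through P; the value ejected from row 1 is w(i).

Step i=9: Q has 9 at row 1, column 5; remove that cell from P, ejecting 8. So w(9) = 8. P is now [[1, 5, 6, 7], [2], [3], [4], [9]].
Step i=8: Q has 8 at row 5, column 1; remove 9 from row 5 of P and reverse-bump: 9 enters row 4 and ejects 4; 4 enters row 3 and ejects 3; 3 enters row 2 and ejects 2; 2 enters row 1 and ejects 1. So w(8) = 1. P is now [[2, 5, 6, 7], [3], [4], [9]].
Step i=7: Q has 7 at row 1, column 4; remove that cell from P, ejecting 7. So w(7) = 7. P is now [[2, 5, 6], [3], [4], [9]].
Step i=6: Q has 6 at row 1, column 3; remove that cell from P, ejecting 6. So w(6) = 6. P is now [[2, 5], [3], [4], [9]].
Step i=5: Q has 5 at row 1, column 2; remove that cell from P, ejecting 5. So w(5) = 5. P is now [[2], [3], [4], [9]].
Step i=4: Q has 4 at row 4, column 1; remove 9 from row 4 of P and reverse-bump: 9 enters row 3 and ejects 4; 4 enters row 2 and ejects 3; 3 enters row 1 and ejects 2. So w(4) = 2. P is now [[3], [4], [9]].
Step i=3: Q has 3 at row 3, column 1; remove 9 from row 3 of P and reverse-bump: 9 enters row 2 and ejects 4; 4 enters row 1 and ejects 3. So w(3) = 3. P is now [[4], [9]].
Step i=2: Q has 2 at row 2, column 1; remove 9 from row 2 of P and reverse-bump: 9 enters row 1 and ejects 4. So w(2) = 4. P is now [[9]].
Step i=1: Q has 1 at row 1, column 1; remove that cell from P, ejecting 9. So w(1) = 9. P is now [].

So w = 9 4 3 2 5 6 7 1 8.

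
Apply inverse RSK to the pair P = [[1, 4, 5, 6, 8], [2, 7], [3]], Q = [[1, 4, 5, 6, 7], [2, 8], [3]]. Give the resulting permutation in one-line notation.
Reverse the RSK construction: for i from n down to 1, find the cell of Q containing i, remove the entry at that cell from P, and reverse-bump it up through P; the value ejected from row 1 is w(i).

Step i=8: Q has 8 at row 2, column 2; remove 7 from row 2 of P and reverse-bump: 7 enters row 1 and ejects 6. So w(8) = 6. P is now [[1, 4, 5, 7, 8], [2], [3]].
Step i=7: Q has 7 at row 1, column 5; remove that cell from P, ejecting 8. So w(7) = 8. P is now [[1, 4, 5, 7], [2], [3]].
Step i=6: Q has 6 at row 1, column 4; remove that cell from P, ejecting 7. So w(6) = 7. P is now [[1, 4, 5], [2], [3]].
Step i=5: Q has 5 at row 1, column 3; remove that cell from P, ejecting 5. So w(5) = 5. P is now [[1, 4], [2], [3]].
Step i=4: Q has 4 at row 1, column 2; remove that cell from P, ejecting 4. So w(4) = 4. P is now [[1], [2], [3]].
Step i=3: Q has 3 at row 3, column 1; remove 3 from row 3 of P and reverse-bump: 3 enters row 2 and ejects 2; 2 enters row 1 and ejects 1. So w(3) = 1. P is now [[2], [3]].
Step i=2: Q has 2 at row 2, column 1; remove 3 from row 2 of P and reverse-bump: 3 enters row 1 and ejects 2. So w(2) = 2. P is now [[3]].
Step i=1: Q has 1 at row 1, column 1; remove that cell from P, ejecting 3. So w(1) = 3. P is now [].

So w = 3 2 1 4 5 7 8 6.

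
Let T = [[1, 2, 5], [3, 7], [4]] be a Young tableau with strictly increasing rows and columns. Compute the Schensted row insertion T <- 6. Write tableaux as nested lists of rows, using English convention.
[[1, 2, 5, 6], [3, 7], [4]]

6 is larger than every entry of row 1, so it is appended to row 1. The new tableau is [[1, 2, 5, 6], [3, 7], [4]].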